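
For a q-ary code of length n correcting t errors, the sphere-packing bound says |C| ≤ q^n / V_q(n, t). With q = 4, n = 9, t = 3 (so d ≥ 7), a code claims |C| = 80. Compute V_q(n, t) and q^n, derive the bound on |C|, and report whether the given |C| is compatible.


V_q(n, t) = 2620, q^n = 262144, Hamming bound = 100, |C| = 80 ≤ bound (satisfied).

Step 1: Compute V_q(n, t) = Σ_{j=0}^3 C(n, j) (q−1)^j.
  j = 0: C(9,0)·(3)^0 = 1·1 = 1.
  j = 1: C(9,1)·(3)^1 = 9·3 = 27.
  j = 2: C(9,2)·(3)^2 = 36·9 = 324.
  j = 3: C(9,3)·(3)^3 = 84·27 = 2268.
  V_q(n, t) = 1 + 27 + 324 + 2268 = 2620.
Step 2: q^n = 4^9 = 262144.
Step 3: Hamming bound ⌊q^n / V_q(n,t)⌋ = ⌊262144/2620⌋ = 100.
Step 4: Compare |C| = 80 to 100: satisfied.
The claimed |C| lies below the Hamming bound.


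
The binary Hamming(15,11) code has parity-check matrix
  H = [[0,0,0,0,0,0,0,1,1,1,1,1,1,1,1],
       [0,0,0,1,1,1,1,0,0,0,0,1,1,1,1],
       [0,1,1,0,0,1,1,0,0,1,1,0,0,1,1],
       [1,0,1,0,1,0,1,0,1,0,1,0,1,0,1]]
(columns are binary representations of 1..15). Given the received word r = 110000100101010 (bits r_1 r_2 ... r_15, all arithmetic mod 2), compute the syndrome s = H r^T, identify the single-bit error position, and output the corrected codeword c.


s = (1, 1, 0, 0)^T, error position = 12, corrected codeword c = 110000100100010

Compute s = H r^T mod 2 one row at a time:
  s_1 = 0 + 0 + 1 + 0 + 1 + 0 + 1 + 0 = 3 ≡ 1 (mod 2).
  s_2 = 0 + 0 + 0 + 1 + 1 + 0 + 1 + 0 = 3 ≡ 1 (mod 2).
  s_3 = 1 + 0 + 0 + 1 + 1 + 0 + 1 + 0 = 4 ≡ 0 (mod 2).
  s_4 = 1 + 0 + 0 + 1 + 0 + 0 + 0 + 0 = 2 ≡ 0 (mod 2).
s = (1, 1, 0, 0)^T — this equals column 12 of H (binary 1100), so error is at position 12.
Correct: flip bit 12 of r = 110000100101010 to get c = 110000100100010.


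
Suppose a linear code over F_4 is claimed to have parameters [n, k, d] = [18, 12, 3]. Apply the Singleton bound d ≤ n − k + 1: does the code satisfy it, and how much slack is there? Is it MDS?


Singleton RHS = n − k + 1 = 7, slack = 4, bound satisfied, not MDS.

Singleton bound: d ≤ n − k + 1.
Here n = 18, k = 12, so n − k + 1 = 7.
Given d = 3, check d ≤ 7: YES.
Slack = (n − k + 1) − d = 4.
The code is NOT MDS (slack = 4 > 0).
Description: the claimed parameters are [18, 12, 3]_4; such a code would be non-MDS.


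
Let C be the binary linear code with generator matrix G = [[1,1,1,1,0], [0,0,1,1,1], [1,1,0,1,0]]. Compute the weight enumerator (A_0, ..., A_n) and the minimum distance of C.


Weight distribution: A_0 = 1, A_1 = 1, A_2 = 1, A_3 = 3, A_4 = 2. Minimum distance d = 1.

Enumerate all 2^3 = 8 messages m ∈ F_2^3.
For each, compute codeword c = mG in F_2^5, then tally its weight.
  m = 000 → c = 00000, weight = 0.
  m = 100 → c = 11110, weight = 4.
  m = 010 → c = 00111, weight = 3.
  m = 110 → c = 11001, weight = 3.
  m = 001 → c = 11010, weight = 3.
  m = 101 → c = 00100, weight = 1.
  m = 011 → c = 11101, weight = 4.
  m = 111 → c = 00011, weight = 2.
Tally weights:
  weight 0: 1 codewords.
  weight 1: 1 codewords.
  weight 2: 1 codewords.
  weight 3: 3 codewords.
  weight 4: 2 codewords.
Minimum distance d = smallest w > 0 with A_w > 0 = 1.
Sanity: Σ A_w = 8 = 2^3 = 8 ✓.


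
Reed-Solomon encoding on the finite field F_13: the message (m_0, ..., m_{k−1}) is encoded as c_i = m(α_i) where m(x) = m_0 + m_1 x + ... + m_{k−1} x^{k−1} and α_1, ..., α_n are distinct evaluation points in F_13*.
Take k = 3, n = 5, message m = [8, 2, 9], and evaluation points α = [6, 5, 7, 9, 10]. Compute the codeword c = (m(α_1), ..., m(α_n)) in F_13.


c = [6, 9, 8, 1, 5]

Message polynomial: m(x) = 8 + 2·x + 9·x^2 (mod 13).
For each evaluation point α_i, compute m(α_i) mod 13:
  α_1 = 6: Horner steps 9 → 4 → 6, so m(6) = 6.
  α_2 = 5: Horner steps 9 → 8 → 9, so m(5) = 9.
  α_3 = 7: Horner steps 9 → 0 → 8, so m(7) = 8.
  α_4 = 9: Horner steps 9 → 5 → 1, so m(9) = 1.
  α_5 = 10: Horner steps 9 → 1 → 5, so m(10) = 5.
Codeword c = [6, 9, 8, 1, 5] ∈ F_13^5.


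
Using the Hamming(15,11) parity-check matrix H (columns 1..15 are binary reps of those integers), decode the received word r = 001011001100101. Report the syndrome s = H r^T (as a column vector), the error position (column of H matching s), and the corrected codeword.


s = (0, 0, 0, 1)^T, error position = 1, corrected codeword c = 101011001100101

Compute s = H r^T mod 2 one row at a time:
  s_1 = 0 + 1 + 1 + 0 + 0 + 1 + 0 + 1 = 4 ≡ 0 (mod 2).
  s_2 = 0 + 1 + 1 + 0 + 0 + 1 + 0 + 1 = 4 ≡ 0 (mod 2).
  s_3 = 0 + 1 + 1 + 0 + 1 + 0 + 0 + 1 = 4 ≡ 0 (mod 2).
  s_4 = 0 + 1 + 1 + 0 + 1 + 0 + 1 + 1 = 5 ≡ 1 (mod 2).
s = (0, 0, 0, 1)^T — this equals column 1 of H (binary 0001), so error is at position 1.
Correct: flip bit 1 of r = 001011001100101 to get c = 101011001100101.


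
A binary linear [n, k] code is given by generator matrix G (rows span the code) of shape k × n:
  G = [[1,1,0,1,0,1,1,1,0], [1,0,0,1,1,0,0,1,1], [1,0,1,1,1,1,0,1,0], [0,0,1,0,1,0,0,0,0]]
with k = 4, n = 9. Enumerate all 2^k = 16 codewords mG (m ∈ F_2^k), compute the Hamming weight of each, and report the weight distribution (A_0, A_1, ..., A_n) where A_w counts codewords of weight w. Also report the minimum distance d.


Weight distribution: A_0 = 1, A_2 = 2, A_3 = 2, A_4 = 2, A_5 = 4, A_6 = 2, A_7 = 2, A_8 = 1. Minimum distance d = 2.

Enumerate all 2^4 = 16 messages m ∈ F_2^4.
For each, compute codeword c = mG in F_2^9, then tally its weight.
  m = 0000 → c = 000000000, weight = 0.
  m = 1000 → c = 110101110, weight = 6.
  m = 0100 → c = 100110011, weight = 5.
  m = 1100 → c = 010011101, weight = 5.
  m = 0010 → c = 101111010, weight = 6.
  m = 1010 → c = 011010100, weight = 4.
  m = 0110 → c = 001001001, weight = 3.
  m = 1110 → c = 111100111, weight = 7.
  m = 0001 → c = 001010000, weight = 2.
  m = 1001 → c = 111111110, weight = 8.
  m = 0101 → c = 101100011, weight = 5.
  m = 1101 → c = 011001101, weight = 5.
  m = 0011 → c = 100101010, weight = 4.
  m = 1011 → c = 010000100, weight = 2.
  m = 0111 → c = 000011001, weight = 3.
  m = 1111 → c = 110110111, weight = 7.
Tally weights:
  weight 0: 1 codewords.
  weight 2: 2 codewords.
  weight 3: 2 codewords.
  weight 4: 2 codewords.
  weight 5: 4 codewords.
  weight 6: 2 codewords.
  weight 7: 2 codewords.
  weight 8: 1 codewords.
Minimum distance d = smallest w > 0 with A_w > 0 = 2.
Sanity: Σ A_w = 16 = 2^4 = 16 ✓.


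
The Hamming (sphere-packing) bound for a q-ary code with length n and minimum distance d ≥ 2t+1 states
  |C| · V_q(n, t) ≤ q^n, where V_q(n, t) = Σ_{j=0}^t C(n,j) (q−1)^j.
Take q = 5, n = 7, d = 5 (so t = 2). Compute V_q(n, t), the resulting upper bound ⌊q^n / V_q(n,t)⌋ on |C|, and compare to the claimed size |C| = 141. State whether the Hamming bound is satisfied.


V_q(n, t) = 365, q^n = 78125, Hamming bound = 214, |C| = 141 ≤ bound (satisfied).

Step 1: Compute V_q(n, t) = Σ_{j=0}^2 C(n, j) (q−1)^j.
  j = 0: C(7,0)·(4)^0 = 1·1 = 1.
  j = 1: C(7,1)·(4)^1 = 7·4 = 28.
  j = 2: C(7,2)·(4)^2 = 21·16 = 336.
  V_q(n, t) = 1 + 28 + 336 = 365.
Step 2: q^n = 5^7 = 78125.
Step 3: Hamming bound ⌊q^n / V_q(n,t)⌋ = ⌊78125/365⌋ = 214.
Step 4: Compare |C| = 141 to 214: satisfied.
The claimed |C| lies below the Hamming bound.


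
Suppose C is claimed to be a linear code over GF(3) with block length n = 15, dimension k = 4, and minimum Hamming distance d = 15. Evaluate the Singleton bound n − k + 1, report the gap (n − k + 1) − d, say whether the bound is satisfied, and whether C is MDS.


Singleton RHS = n − k + 1 = 12, slack = -3, bound violated (no such code; not MDS).

Singleton bound: d ≤ n − k + 1.
Here n = 15, k = 4, so n − k + 1 = 12.
Given d = 15, check d ≤ 12: NO.
Slack = (n − k + 1) − d = -3.
The slack is negative: d = 15 exceeds n − k + 1 = 12 by 3, so the Singleton bound is violated and no linear [15, 4, 15]_3 code can exist. In particular it is not MDS (MDS requires d = n − k + 1 exactly).
Description: the claimed parameters are [15, 4, 15]_3; such a code would be impossible (violates the Singleton bound).


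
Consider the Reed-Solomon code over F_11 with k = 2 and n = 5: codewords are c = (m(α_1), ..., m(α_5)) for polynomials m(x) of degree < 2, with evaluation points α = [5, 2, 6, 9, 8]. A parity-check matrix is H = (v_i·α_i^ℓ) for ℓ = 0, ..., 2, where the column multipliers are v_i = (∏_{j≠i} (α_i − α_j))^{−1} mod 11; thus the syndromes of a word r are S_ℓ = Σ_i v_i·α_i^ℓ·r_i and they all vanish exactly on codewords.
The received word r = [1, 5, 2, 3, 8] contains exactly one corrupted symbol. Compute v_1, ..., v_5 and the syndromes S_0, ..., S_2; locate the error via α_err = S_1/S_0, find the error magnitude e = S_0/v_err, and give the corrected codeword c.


S = (3, 7, 9), error at position 3, error magnitude e = 6, c = [1, 5, 7, 3, 8].

Step 1: column multipliers v_i = (∏_{j≠i}(α_i − α_j))^{−1} mod 11.
  i = 1 (α = 5): (5−2)(5−6)(5−9)(5−8) = 3·(−1)·(−4)·(−3) = −36 ≡ 8, so v_1 = 8^{−1} = 7 (mod 11).
  i = 2 (α = 2): (2−5)(2−6)(2−9)(2−8) = (−3)·(−4)·(−7)·(−6) = 504 ≡ 9, so v_2 = 9^{−1} = 5 (mod 11).
  i = 3 (α = 6): (6−5)(6−2)(6−9)(6−8) = 1·4·(−3)·(−2) = 24 ≡ 2, so v_3 = 2^{−1} = 6 (mod 11).
  i = 4 (α = 9): (9−5)(9−2)(9−6)(9−8) = 4·7·3·1 = 84 ≡ 7, so v_4 = 7^{−1} = 8 (mod 11).
  i = 5 (α = 8): (8−5)(8−2)(8−6)(8−9) = 3·6·2·(−1) = −36 ≡ 8, so v_5 = 8^{−1} = 7 (mod 11).
  v = [7, 5, 6, 8, 7].
Step 2: syndromes of r = [1, 5, 2, 3, 8] (all sums mod 11).
  S_0 = Σ v_i r_i = 7·1 + 5·5 + 6·2 + 8·3 + 7·8 = 124 ≡ 3.
  S_1 = Σ v_i α_i r_i = 7·5·1 + 5·2·5 + 6·6·2 + 8·9·3 + 7·8·8 = 821 ≡ 7.
  α_i^2 mod 11 = [3, 4, 3, 4, 9].
  S_2 = Σ v_i α_i^2 r_i = 7·3·1 + 5·4·5 + 6·3·2 + 8·4·3 + 7·9·8 = 757 ≡ 9.
  S = (3, 7, 9) ≠ 0, so r is not a codeword (an error is present).
Step 3: locate the error. For a single error e at position i, S_ℓ = v_i·e·α_i^ℓ, so α_err = S_1/S_0.
  S_0^{−1} = 3^{−1} = 4 (mod 11), so α_err = 7·4 = 28 ≡ 6 = α_3. Error position i = 3.
  Consistency check: S_2/S_1 = 9·8 = 72 ≡ 6 = α_err ✓ (single-error assumption holds).
Step 4: error magnitude e = S_0/v_3 = S_0·∏_{j≠3}(α_3 − α_j) = 3·2 = 6 ≡ 6 (mod 11).
Step 5: correct position 3: c_3 = r_3 − e = 2 − 6 ≡ 7 (mod 11). Hence c = [1, 5, 7, 3, 8].
  Check: interpolating c through the α_i gives m(x) = 4 + 6·x (degree < 2) with m(α_i) = c_i for every i, so c is indeed a codeword.


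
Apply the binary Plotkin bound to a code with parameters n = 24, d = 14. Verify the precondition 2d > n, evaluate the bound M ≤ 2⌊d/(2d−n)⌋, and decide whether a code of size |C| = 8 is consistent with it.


Plotkin bound M ≤ 6; given |C| = 8 > bound (violated).

Check applicability: 2d = 28, n = 24.
2d − n = 4 > 0, so Plotkin applies.
Compute d/(2d−n) = 14/4 ≈ 3.5000.
⌊d/(2d−n)⌋ = 3.
Plotkin bound: M ≤ 2·3 = 6.
Given |C| = 8, check: VIOLATED.
This |C| is above the Plotkin bound, so no binary code with n = 24, d = 14 and 8 codewords exists.


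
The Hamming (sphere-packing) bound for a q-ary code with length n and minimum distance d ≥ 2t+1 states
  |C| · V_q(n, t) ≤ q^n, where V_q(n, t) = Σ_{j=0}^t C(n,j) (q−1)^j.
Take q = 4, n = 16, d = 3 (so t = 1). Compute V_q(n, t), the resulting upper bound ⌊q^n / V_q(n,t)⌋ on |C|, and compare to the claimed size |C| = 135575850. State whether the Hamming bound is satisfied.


V_q(n, t) = 49, q^n = 4294967296, Hamming bound = 87652393, |C| = 135575850 > bound (violated).

Step 1: Compute V_q(n, t) = Σ_{j=0}^1 C(n, j) (q−1)^j.
  j = 0: C(16,0)·(3)^0 = 1·1 = 1.
  j = 1: C(16,1)·(3)^1 = 16·3 = 48.
  V_q(n, t) = 1 + 48 = 49.
Step 2: q^n = 4^16 = 4294967296.
Step 3: Hamming bound ⌊q^n / V_q(n,t)⌋ = ⌊4294967296/49⌋ = 87652393.
Step 4: Compare |C| = 135575850 to 87652393: violated.
The claimed |C| lies above the Hamming bound, so no 4-ary code of length 16 with d ≥ 3 can have 135575850 codewords.


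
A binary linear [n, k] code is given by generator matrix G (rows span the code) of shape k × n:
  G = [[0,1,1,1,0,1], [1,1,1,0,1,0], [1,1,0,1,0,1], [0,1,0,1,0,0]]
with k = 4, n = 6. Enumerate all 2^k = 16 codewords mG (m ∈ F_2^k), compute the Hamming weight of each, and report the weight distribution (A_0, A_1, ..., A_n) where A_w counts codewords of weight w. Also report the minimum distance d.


Weight distribution: A_0 = 1, A_2 = 6, A_4 = 9. Minimum distance d = 2.

Enumerate all 2^4 = 16 messages m ∈ F_2^4.
For each, compute codeword c = mG in F_2^6, then tally its weight.
  m = 0000 → c = 000000, weight = 0.
  m = 1000 → c = 011101, weight = 4.
  m = 0100 → c = 111010, weight = 4.
  m = 1100 → c = 100111, weight = 4.
  m = 0010 → c = 110101, weight = 4.
  m = 1010 → c = 101000, weight = 2.
  m = 0110 → c = 001111, weight = 4.
  m = 1110 → c = 010010, weight = 2.
  m = 0001 → c = 010100, weight = 2.
  m = 1001 → c = 001001, weight = 2.
  m = 0101 → c = 101110, weight = 4.
  m = 1101 → c = 110011, weight = 4.
  m = 0011 → c = 100001, weight = 2.
  m = 1011 → c = 111100, weight = 4.
  m = 0111 → c = 011011, weight = 4.
  m = 1111 → c = 000110, weight = 2.
Tally weights:
  weight 0: 1 codewords.
  weight 2: 6 codewords.
  weight 4: 9 codewords.
Minimum distance d = smallest w > 0 with A_w > 0 = 2.
Sanity: Σ A_w = 16 = 2^4 = 16 ✓.


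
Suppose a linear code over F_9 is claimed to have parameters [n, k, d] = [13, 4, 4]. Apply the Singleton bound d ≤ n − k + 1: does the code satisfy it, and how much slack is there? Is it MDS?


Singleton RHS = n − k + 1 = 10, slack = 6, bound satisfied, not MDS.

Singleton bound: d ≤ n − k + 1.
Here n = 13, k = 4, so n − k + 1 = 10.
Given d = 4, check d ≤ 10: YES.
Slack = (n − k + 1) − d = 6.
The code is NOT MDS (slack = 6 > 0).
Description: the claimed parameters are [13, 4, 4]_9; such a code would be non-MDS.


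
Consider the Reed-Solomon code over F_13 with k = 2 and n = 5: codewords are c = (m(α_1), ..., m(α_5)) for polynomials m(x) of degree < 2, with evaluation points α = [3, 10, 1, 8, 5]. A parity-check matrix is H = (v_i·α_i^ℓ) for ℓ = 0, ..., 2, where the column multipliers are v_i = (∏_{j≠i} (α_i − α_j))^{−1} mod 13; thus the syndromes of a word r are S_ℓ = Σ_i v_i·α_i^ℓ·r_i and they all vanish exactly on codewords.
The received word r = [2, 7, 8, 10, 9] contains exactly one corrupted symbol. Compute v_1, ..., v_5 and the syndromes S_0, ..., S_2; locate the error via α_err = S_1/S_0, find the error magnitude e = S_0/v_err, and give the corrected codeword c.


S = (8, 12, 5), error at position 4, error magnitude e = 10, c = [2, 7, 8, 0, 9].

Step 1: column multipliers v_i = (∏_{j≠i}(α_i − α_j))^{−1} mod 13.
  i = 1 (α = 3): (3−10)(3−1)(3−8)(3−5) = (−7)·2·(−5)·(−2) = −140 ≡ 3, so v_1 = 3^{−1} = 9 (mod 13).
  i = 2 (α = 10): (10−3)(10−1)(10−8)(10−5) = 7·9·2·5 = 630 ≡ 6, so v_2 = 6^{−1} = 11 (mod 13).
  i = 3 (α = 1): (1−3)(1−10)(1−8)(1−5) = (−2)·(−9)·(−7)·(−4) = 504 ≡ 10, so v_3 = 10^{−1} = 4 (mod 13).
  i = 4 (α = 8): (8−3)(8−10)(8−1)(8−5) = 5·(−2)·7·3 = −210 ≡ 11, so v_4 = 11^{−1} = 6 (mod 13).
  i = 5 (α = 5): (5−3)(5−10)(5−1)(5−8) = 2·(−5)·4·(−3) = 120 ≡ 3, so v_5 = 3^{−1} = 9 (mod 13).
  v = [9, 11, 4, 6, 9].
Step 2: syndromes of r = [2, 7, 8, 10, 9] (all sums mod 13).
  S_0 = Σ v_i r_i = 9·2 + 11·7 + 4·8 + 6·10 + 9·9 = 268 ≡ 8.
  S_1 = Σ v_i α_i r_i = 9·3·2 + 11·10·7 + 4·1·8 + 6·8·10 + 9·5·9 = 1741 ≡ 12.
  α_i^2 mod 13 = [9, 9, 1, 12, 12].
  S_2 = Σ v_i α_i^2 r_i = 9·9·2 + 11·9·7 + 4·1·8 + 6·12·10 + 9·12·9 = 2579 ≡ 5.
  S = (8, 12, 5) ≠ 0, so r is not a codeword (an error is present).
Step 3: locate the error. For a single error e at position i, S_ℓ = v_i·e·α_i^ℓ, so α_err = S_1/S_0.
  S_0^{−1} = 8^{−1} = 5 (mod 13), so α_err = 12·5 = 60 ≡ 8 = α_4. Error position i = 4.
  Consistency check: S_2/S_1 = 5·12 = 60 ≡ 8 = α_err ✓ (single-error assumption holds).
Step 4: error magnitude e = S_0/v_4 = S_0·∏_{j≠4}(α_4 − α_j) = 8·11 = 88 ≡ 10 (mod 13).
Step 5: correct position 4: c_4 = r_4 − e = 10 − 10 ≡ 0 (mod 13). Hence c = [2, 7, 8, 0, 9].
  Check: interpolating c through the α_i gives m(x) = 11 + 10·x (degree < 2) with m(α_i) = c_i for every i, so c is indeed a codeword.


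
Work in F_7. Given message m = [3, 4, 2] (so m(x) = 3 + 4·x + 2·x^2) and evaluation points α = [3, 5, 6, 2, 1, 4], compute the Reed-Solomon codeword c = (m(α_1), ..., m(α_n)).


c = [5, 3, 1, 5, 2, 2]

Message polynomial: m(x) = 3 + 4·x + 2·x^2 (mod 7).
For each evaluation point α_i, compute m(α_i) mod 7:
  α_1 = 3: Horner steps 2 → 3 → 5, so m(3) = 5.
  α_2 = 5: Horner steps 2 → 0 → 3, so m(5) = 3.
  α_3 = 6: Horner steps 2 → 2 → 1, so m(6) = 1.
  α_4 = 2: Horner steps 2 → 1 → 5, so m(2) = 5.
  α_5 = 1: Horner steps 2 → 6 → 2, so m(1) = 2.
  α_6 = 4: Horner steps 2 → 5 → 2, so m(4) = 2.
Codeword c = [5, 3, 1, 5, 2, 2] ∈ F_7^6.


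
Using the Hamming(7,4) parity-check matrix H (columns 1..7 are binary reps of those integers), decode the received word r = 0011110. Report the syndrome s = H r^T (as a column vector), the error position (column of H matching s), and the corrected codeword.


s = (1, 0, 0)^T, error position = 4, corrected codeword c = 0010110

Compute s = H r^T mod 2 one row at a time:
  s_1 = 1 + 1 + 1 + 0 = 3 ≡ 1 (mod 2).
  s_2 = 0 + 1 + 1 + 0 = 2 ≡ 0 (mod 2).
  s_3 = 0 + 1 + 1 + 0 = 2 ≡ 0 (mod 2).
s = (1, 0, 0)^T — this equals column 4 of H (binary 100), so error is at position 4.
Correct: flip bit 4 of r = 0011110 to get c = 0010110.


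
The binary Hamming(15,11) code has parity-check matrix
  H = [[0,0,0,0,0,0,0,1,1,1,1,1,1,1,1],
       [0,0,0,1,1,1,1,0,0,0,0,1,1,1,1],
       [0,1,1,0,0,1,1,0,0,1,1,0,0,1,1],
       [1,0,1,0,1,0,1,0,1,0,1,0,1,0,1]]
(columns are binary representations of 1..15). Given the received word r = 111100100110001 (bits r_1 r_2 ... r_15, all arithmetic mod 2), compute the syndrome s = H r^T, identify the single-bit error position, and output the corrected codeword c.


s = (1, 1, 0, 1)^T, error position = 13, corrected codeword c = 111100100110101

Compute s = H r^T mod 2 one row at a time:
  s_1 = 0 + 0 + 1 + 1 + 0 + 0 + 0 + 1 = 3 ≡ 1 (mod 2).
  s_2 = 1 + 0 + 0 + 1 + 0 + 0 + 0 + 1 = 3 ≡ 1 (mod 2).
  s_3 = 1 + 1 + 0 + 1 + 1 + 1 + 0 + 1 = 6 ≡ 0 (mod 2).
  s_4 = 1 + 1 + 0 + 1 + 0 + 1 + 0 + 1 = 5 ≡ 1 (mod 2).
s = (1, 1, 0, 1)^T — this equals column 13 of H (binary 1101), so error is at position 13.
Correct: flip bit 13 of r = 111100100110001 to get c = 111100100110101.


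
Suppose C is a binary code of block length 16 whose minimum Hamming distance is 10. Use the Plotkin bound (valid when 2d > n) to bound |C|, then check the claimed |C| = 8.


Plotkin bound M ≤ 4; given |C| = 8 > bound (violated).

Check applicability: 2d = 20, n = 16.
2d − n = 4 > 0, so Plotkin applies.
Compute d/(2d−n) = 10/4 ≈ 2.5000.
⌊d/(2d−n)⌋ = 2.
Plotkin bound: M ≤ 2·2 = 4.
Given |C| = 8, check: VIOLATED.
This |C| is above the Plotkin bound, so no binary code with n = 16, d = 10 and 8 codewords exists.


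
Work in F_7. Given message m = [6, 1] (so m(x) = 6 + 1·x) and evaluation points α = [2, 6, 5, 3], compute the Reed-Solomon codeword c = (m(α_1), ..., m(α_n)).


c = [1, 5, 4, 2]

Message polynomial: m(x) = 6 + 1·x (mod 7).
For each evaluation point α_i, compute m(α_i) mod 7:
  α_1 = 2: Horner steps 1 → 1, so m(2) = 1.
  α_2 = 6: Horner steps 1 → 5, so m(6) = 5.
  α_3 = 5: Horner steps 1 → 4, so m(5) = 4.
  α_4 = 3: Horner steps 1 → 2, so m(3) = 2.
Codeword c = [1, 5, 4, 2] ∈ F_7^4.


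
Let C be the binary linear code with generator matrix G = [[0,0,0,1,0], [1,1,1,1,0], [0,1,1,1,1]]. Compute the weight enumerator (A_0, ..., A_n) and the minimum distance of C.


Weight distribution: A_0 = 1, A_1 = 1, A_2 = 1, A_3 = 3, A_4 = 2. Minimum distance d = 1.

Enumerate all 2^3 = 8 messages m ∈ F_2^3.
For each, compute codeword c = mG in F_2^5, then tally its weight.
  m = 000 → c = 00000, weight = 0.
  m = 100 → c = 00010, weight = 1.
  m = 010 → c = 11110, weight = 4.
  m = 110 → c = 11100, weight = 3.
  m = 001 → c = 01111, weight = 4.
  m = 101 → c = 01101, weight = 3.
  m = 011 → c = 10001, weight = 2.
  m = 111 → c = 10011, weight = 3.
Tally weights:
  weight 0: 1 codewords.
  weight 1: 1 codewords.
  weight 2: 1 codewords.
  weight 3: 3 codewords.
  weight 4: 2 codewords.
Minimum distance d = smallest w > 0 with A_w > 0 = 1.
Sanity: Σ A_w = 8 = 2^3 = 8 ✓.


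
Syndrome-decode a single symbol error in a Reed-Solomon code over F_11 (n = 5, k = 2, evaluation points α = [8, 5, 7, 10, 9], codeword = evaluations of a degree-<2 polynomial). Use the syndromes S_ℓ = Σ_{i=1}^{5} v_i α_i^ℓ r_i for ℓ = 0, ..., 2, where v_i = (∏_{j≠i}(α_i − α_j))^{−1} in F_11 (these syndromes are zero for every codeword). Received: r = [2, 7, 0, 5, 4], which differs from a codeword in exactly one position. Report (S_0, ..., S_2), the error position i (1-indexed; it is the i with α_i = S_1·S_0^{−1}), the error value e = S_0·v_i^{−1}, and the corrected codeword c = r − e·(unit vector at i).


S = (4, 7, 4), error at position 4, error magnitude e = 10, c = [2, 7, 0, 6, 4].

Step 1: column multipliers v_i = (∏_{j≠i}(α_i − α_j))^{−1} mod 11.
  i = 1 (α = 8): (8−5)(8−7)(8−10)(8−9) = 3·1·(−2)·(−1) = 6 ≡ 6, so v_1 = 6^{−1} = 2 (mod 11).
  i = 2 (α = 5): (5−8)(5−7)(5−10)(5−9) = (−3)·(−2)·(−5)·(−4) = 120 ≡ 10, so v_2 = 10^{−1} = 10 (mod 11).
  i = 3 (α = 7): (7−8)(7−5)(7−10)(7−9) = (−1)·2·(−3)·(−2) = −12 ≡ 10, so v_3 = 10^{−1} = 10 (mod 11).
  i = 4 (α = 10): (10−8)(10−5)(10−7)(10−9) = 2·5·3·1 = 30 ≡ 8, so v_4 = 8^{−1} = 7 (mod 11).
  i = 5 (α = 9): (9−8)(9−5)(9−7)(9−10) = 1·4·2·(−1) = −8 ≡ 3, so v_5 = 3^{−1} = 4 (mod 11).
  v = [2, 10, 10, 7, 4].
Step 2: syndromes of r = [2, 7, 0, 5, 4] (all sums mod 11).
  S_0 = Σ v_i r_i = 2·2 + 10·7 + 10·0 + 7·5 + 4·4 = 125 ≡ 4.
  S_1 = Σ v_i α_i r_i = 2·8·2 + 10·5·7 + 10·7·0 + 7·10·5 + 4·9·4 = 876 ≡ 7.
  α_i^2 mod 11 = [9, 3, 5, 1, 4].
  S_2 = Σ v_i α_i^2 r_i = 2·9·2 + 10·3·7 + 10·5·0 + 7·1·5 + 4·4·4 = 345 ≡ 4.
  S = (4, 7, 4) ≠ 0, so r is not a codeword (an error is present).
Step 3: locate the error. For a single error e at position i, S_ℓ = v_i·e·α_i^ℓ, so α_err = S_1/S_0.
  S_0^{−1} = 4^{−1} = 3 (mod 11), so α_err = 7·3 = 21 ≡ 10 = α_4. Error position i = 4.
  Consistency check: S_2/S_1 = 4·8 = 32 ≡ 10 = α_err ✓ (single-error assumption holds).
Step 4: error magnitude e = S_0/v_4 = S_0·∏_{j≠4}(α_4 − α_j) = 4·8 = 32 ≡ 10 (mod 11).
Step 5: correct position 4: c_4 = r_4 − e = 5 − 10 ≡ 6 (mod 11). Hence c = [2, 7, 0, 6, 4].
  Check: interpolating c through the α_i gives m(x) = 8 + 2·x (degree < 2) with m(α_i) = c_i for every i, so c is indeed a codeword.


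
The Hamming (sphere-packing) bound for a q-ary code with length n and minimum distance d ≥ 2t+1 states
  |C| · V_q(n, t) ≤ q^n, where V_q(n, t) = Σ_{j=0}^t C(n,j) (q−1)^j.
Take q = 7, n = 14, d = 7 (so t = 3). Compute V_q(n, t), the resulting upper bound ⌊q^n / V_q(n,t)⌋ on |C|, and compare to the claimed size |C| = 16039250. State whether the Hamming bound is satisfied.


V_q(n, t) = 81985, q^n = 678223072849, Hamming bound = 8272526, |C| = 16039250 > bound (violated).

Step 1: Compute V_q(n, t) = Σ_{j=0}^3 C(n, j) (q−1)^j.
  j = 0: C(14,0)·(6)^0 = 1·1 = 1.
  j = 1: C(14,1)·(6)^1 = 14·6 = 84.
  j = 2: C(14,2)·(6)^2 = 91·36 = 3276.
  j = 3: C(14,3)·(6)^3 = 364·216 = 78624.
  V_q(n, t) = 1 + 84 + 3276 + 78624 = 81985.
Step 2: q^n = 7^14 = 678223072849.
Step 3: Hamming bound ⌊q^n / V_q(n,t)⌋ = ⌊678223072849/81985⌋ = 8272526.
Step 4: Compare |C| = 16039250 to 8272526: violated.
The claimed |C| lies above the Hamming bound, so no 7-ary code of length 14 with d ≥ 7 can have 16039250 codewords.


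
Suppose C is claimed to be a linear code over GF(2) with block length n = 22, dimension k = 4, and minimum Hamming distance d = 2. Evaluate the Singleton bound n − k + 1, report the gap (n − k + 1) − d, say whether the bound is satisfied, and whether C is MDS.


Singleton RHS = n − k + 1 = 19, slack = 17, bound satisfied, not MDS.

Singleton bound: d ≤ n − k + 1.
Here n = 22, k = 4, so n − k + 1 = 19.
Given d = 2, check d ≤ 19: YES.
Slack = (n − k + 1) − d = 17.
The code is NOT MDS (slack = 17 > 0).
Description: the claimed parameters are [22, 4, 2]_2; such a code would be non-MDS.


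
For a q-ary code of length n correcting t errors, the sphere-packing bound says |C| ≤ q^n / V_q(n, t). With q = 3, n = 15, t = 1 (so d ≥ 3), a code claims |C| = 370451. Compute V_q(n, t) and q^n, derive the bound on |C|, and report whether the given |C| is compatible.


V_q(n, t) = 31, q^n = 14348907, Hamming bound = 462867, |C| = 370451 ≤ bound (satisfied).

Step 1: Compute V_q(n, t) = Σ_{j=0}^1 C(n, j) (q−1)^j.
  j = 0: C(15,0)·(2)^0 = 1·1 = 1.
  j = 1: C(15,1)·(2)^1 = 15·2 = 30.
  V_q(n, t) = 1 + 30 = 31.
Step 2: q^n = 3^15 = 14348907.
Step 3: Hamming bound ⌊q^n / V_q(n,t)⌋ = ⌊14348907/31⌋ = 462867.
Step 4: Compare |C| = 370451 to 462867: satisfied.
The claimed |C| lies below the Hamming bound.


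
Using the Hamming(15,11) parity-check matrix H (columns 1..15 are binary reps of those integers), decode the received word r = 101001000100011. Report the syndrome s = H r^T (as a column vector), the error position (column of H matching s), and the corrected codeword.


s = (1, 1, 1, 1)^T, error position = 15, corrected codeword c = 101001000100010

Compute s = H r^T mod 2 one row at a time:
  s_1 = 0 + 0 + 1 + 0 + 0 + 0 + 1 + 1 = 3 ≡ 1 (mod 2).
  s_2 = 0 + 0 + 1 + 0 + 0 + 0 + 1 + 1 = 3 ≡ 1 (mod 2).
  s_3 = 0 + 1 + 1 + 0 + 1 + 0 + 1 + 1 = 5 ≡ 1 (mod 2).
  s_4 = 1 + 1 + 0 + 0 + 0 + 0 + 0 + 1 = 3 ≡ 1 (mod 2).
s = (1, 1, 1, 1)^T — this equals column 15 of H (binary 1111), so error is at position 15.
Correct: flip bit 15 of r = 101001000100011 to get c = 101001000100010.


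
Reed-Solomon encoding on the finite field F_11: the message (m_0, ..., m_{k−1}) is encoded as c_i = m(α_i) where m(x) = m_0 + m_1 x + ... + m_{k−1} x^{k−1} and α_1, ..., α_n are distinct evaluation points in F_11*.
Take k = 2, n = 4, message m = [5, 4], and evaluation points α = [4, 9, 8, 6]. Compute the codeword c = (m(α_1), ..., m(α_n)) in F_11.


c = [10, 8, 4, 7]

Message polynomial: m(x) = 5 + 4·x (mod 11).
For each evaluation point α_i, compute m(α_i) mod 11:
  α_1 = 4: Horner steps 4 → 10, so m(4) = 10.
  α_2 = 9: Horner steps 4 → 8, so m(9) = 8.
  α_3 = 8: Horner steps 4 → 4, so m(8) = 4.
  α_4 = 6: Horner steps 4 → 7, so m(6) = 7.
Codeword c = [10, 8, 4, 7] ∈ F_11^4.


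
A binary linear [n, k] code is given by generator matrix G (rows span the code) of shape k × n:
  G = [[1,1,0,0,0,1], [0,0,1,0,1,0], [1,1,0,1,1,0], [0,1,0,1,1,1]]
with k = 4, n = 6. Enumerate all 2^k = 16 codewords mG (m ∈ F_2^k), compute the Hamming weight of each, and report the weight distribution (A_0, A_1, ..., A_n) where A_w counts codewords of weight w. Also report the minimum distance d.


Weight distribution: A_0 = 1, A_1 = 1, A_2 = 2, A_3 = 6, A_4 = 5, A_5 = 1. Minimum distance d = 1.

Enumerate all 2^4 = 16 messages m ∈ F_2^4.
For each, compute codeword c = mG in F_2^6, then tally its weight.
  m = 0000 → c = 000000, weight = 0.
  m = 1000 → c = 110001, weight = 3.
  m = 0100 → c = 001010, weight = 2.
  m = 1100 → c = 111011, weight = 5.
  m = 0010 → c = 110110, weight = 4.
  m = 1010 → c = 000111, weight = 3.
  m = 0110 → c = 111100, weight = 4.
  m = 1110 → c = 001101, weight = 3.
  m = 0001 → c = 010111, weight = 4.
  m = 1001 → c = 100110, weight = 3.
  m = 0101 → c = 011101, weight = 4.
  m = 1101 → c = 101100, weight = 3.
  m = 0011 → c = 100001, weight = 2.
  m = 1011 → c = 010000, weight = 1.
  m = 0111 → c = 101011, weight = 4.
  m = 1111 → c = 011010, weight = 3.
Tally weights:
  weight 0: 1 codewords.
  weight 1: 1 codewords.
  weight 2: 2 codewords.
  weight 3: 6 codewords.
  weight 4: 5 codewords.
  weight 5: 1 codewords.
Minimum distance d = smallest w > 0 with A_w > 0 = 1.
Sanity: Σ A_w = 16 = 2^4 = 16 ✓.


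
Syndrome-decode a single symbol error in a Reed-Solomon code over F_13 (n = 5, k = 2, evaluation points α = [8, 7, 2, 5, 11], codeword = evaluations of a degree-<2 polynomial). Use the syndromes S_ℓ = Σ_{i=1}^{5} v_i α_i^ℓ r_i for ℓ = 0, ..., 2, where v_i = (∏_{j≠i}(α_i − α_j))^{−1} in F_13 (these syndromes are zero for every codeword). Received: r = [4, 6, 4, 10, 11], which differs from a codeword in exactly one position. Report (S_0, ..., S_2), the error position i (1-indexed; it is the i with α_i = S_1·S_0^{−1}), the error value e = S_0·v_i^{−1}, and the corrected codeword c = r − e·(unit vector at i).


S = (10, 7, 1), error at position 3, error magnitude e = 1, c = [4, 6, 3, 10, 11].

Step 1: column multipliers v_i = (∏_{j≠i}(α_i − α_j))^{−1} mod 13.
  i = 1 (α = 8): (8−7)(8−2)(8−5)(8−11) = 1·6·3·(−3) = −54 ≡ 11, so v_1 = 11^{−1} = 6 (mod 13).
  i = 2 (α = 7): (7−8)(7−2)(7−5)(7−11) = (−1)·5·2·(−4) = 40 ≡ 1, so v_2 = 1^{−1} = 1 (mod 13).
  i = 3 (α = 2): (2−8)(2−7)(2−5)(2−11) = (−6)·(−5)·(−3)·(−9) = 810 ≡ 4, so v_3 = 4^{−1} = 10 (mod 13).
  i = 4 (α = 5): (5−8)(5−7)(5−2)(5−11) = (−3)·(−2)·3·(−6) = −108 ≡ 9, so v_4 = 9^{−1} = 3 (mod 13).
  i = 5 (α = 11): (11−8)(11−7)(11−2)(11−5) = 3·4·9·6 = 648 ≡ 11, so v_5 = 11^{−1} = 6 (mod 13).
  v = [6, 1, 10, 3, 6].
Step 2: syndromes of r = [4, 6, 4, 10, 11] (all sums mod 13).
  S_0 = Σ v_i r_i = 6·4 + 1·6 + 10·4 + 3·10 + 6·11 = 166 ≡ 10.
  S_1 = Σ v_i α_i r_i = 6·8·4 + 1·7·6 + 10·2·4 + 3·5·10 + 6·11·11 = 1190 ≡ 7.
  α_i^2 mod 13 = [12, 10, 4, 12, 4].
  S_2 = Σ v_i α_i^2 r_i = 6·12·4 + 1·10·6 + 10·4·4 + 3·12·10 + 6·4·11 = 1132 ≡ 1.
  S = (10, 7, 1) ≠ 0, so r is not a codeword (an error is present).
Step 3: locate the error. For a single error e at position i, S_ℓ = v_i·e·α_i^ℓ, so α_err = S_1/S_0.
  S_0^{−1} = 10^{−1} = 4 (mod 13), so α_err = 7·4 = 28 ≡ 2 = α_3. Error position i = 3.
  Consistency check: S_2/S_1 = 1·2 = 2 ≡ 2 = α_err ✓ (single-error assumption holds).
Step 4: error magnitude e = S_0/v_3 = S_0·∏_{j≠3}(α_3 − α_j) = 10·4 = 40 ≡ 1 (mod 13).
Step 5: correct position 3: c_3 = r_3 − e = 4 − 1 ≡ 3 (mod 13). Hence c = [4, 6, 3, 10, 11].
  Check: interpolating c through the α_i gives m(x) = 7 + 11·x (degree < 2) with m(α_i) = c_i for every i, so c is indeed a codeword.


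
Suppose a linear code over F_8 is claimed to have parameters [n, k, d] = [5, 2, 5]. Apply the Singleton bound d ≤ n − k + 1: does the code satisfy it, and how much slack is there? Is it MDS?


Singleton RHS = n − k + 1 = 4, slack = -1, bound violated (no such code; not MDS).

Singleton bound: d ≤ n − k + 1.
Here n = 5, k = 2, so n − k + 1 = 4.
Given d = 5, check d ≤ 4: NO.
Slack = (n − k + 1) − d = -1.
The slack is negative: d = 5 exceeds n − k + 1 = 4 by 1, so the Singleton bound is violated and no linear [5, 2, 5]_8 code can exist. In particular it is not MDS (MDS requires d = n − k + 1 exactly).
Description: the claimed parameters are [5, 2, 5]_8; such a code would be impossible (violates the Singleton bound).


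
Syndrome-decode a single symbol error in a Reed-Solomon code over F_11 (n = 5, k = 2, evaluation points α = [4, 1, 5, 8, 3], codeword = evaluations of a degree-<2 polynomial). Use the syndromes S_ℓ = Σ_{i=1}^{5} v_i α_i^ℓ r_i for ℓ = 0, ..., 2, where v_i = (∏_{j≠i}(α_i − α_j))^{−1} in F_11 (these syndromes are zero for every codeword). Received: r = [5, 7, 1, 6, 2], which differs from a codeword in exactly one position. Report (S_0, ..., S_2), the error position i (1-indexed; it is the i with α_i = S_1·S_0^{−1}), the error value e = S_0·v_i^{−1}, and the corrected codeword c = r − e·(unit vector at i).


S = (9, 1, 5), error at position 3, error magnitude e = 4, c = [5, 7, 8, 6, 2].

Step 1: column multipliers v_i = (∏_{j≠i}(α_i − α_j))^{−1} mod 11.
  i = 1 (α = 4): (4−1)(4−5)(4−8)(4−3) = 3·(−1)·(−4)·1 = 12 ≡ 1, so v_1 = 1^{−1} = 1 (mod 11).
  i = 2 (α = 1): (1−4)(1−5)(1−8)(1−3) = (−3)·(−4)·(−7)·(−2) = 168 ≡ 3, so v_2 = 3^{−1} = 4 (mod 11).
  i = 3 (α = 5): (5−4)(5−1)(5−8)(5−3) = 1·4·(−3)·2 = −24 ≡ 9, so v_3 = 9^{−1} = 5 (mod 11).
  i = 4 (α = 8): (8−4)(8−1)(8−5)(8−3) = 4·7·3·5 = 420 ≡ 2, so v_4 = 2^{−1} = 6 (mod 11).
  i = 5 (α = 3): (3−4)(3−1)(3−5)(3−8) = (−1)·2·(−2)·(−5) = −20 ≡ 2, so v_5 = 2^{−1} = 6 (mod 11).
  v = [1, 4, 5, 6, 6].
Step 2: syndromes of r = [5, 7, 1, 6, 2] (all sums mod 11).
  S_0 = Σ v_i r_i = 1·5 + 4·7 + 5·1 + 6·6 + 6·2 = 86 ≡ 9.
  S_1 = Σ v_i α_i r_i = 1·4·5 + 4·1·7 + 5·5·1 + 6·8·6 + 6·3·2 = 397 ≡ 1.
  α_i^2 mod 11 = [5, 1, 3, 9, 9].
  S_2 = Σ v_i α_i^2 r_i = 1·5·5 + 4·1·7 + 5·3·1 + 6·9·6 + 6·9·2 = 500 ≡ 5.
  S = (9, 1, 5) ≠ 0, so r is not a codeword (an error is present).
Step 3: locate the error. For a single error e at position i, S_ℓ = v_i·e·α_i^ℓ, so α_err = S_1/S_0.
  S_0^{−1} = 9^{−1} = 5 (mod 11), so α_err = 1·5 = 5 ≡ 5 = α_3. Error position i = 3.
  Consistency check: S_2/S_1 = 5·1 = 5 ≡ 5 = α_err ✓ (single-error assumption holds).
Step 4: error magnitude e = S_0/v_3 = S_0·∏_{j≠3}(α_3 − α_j) = 9·9 = 81 ≡ 4 (mod 11).
Step 5: correct position 3: c_3 = r_3 − e = 1 − 4 ≡ 8 (mod 11). Hence c = [5, 7, 8, 6, 2].
  Check: interpolating c through the α_i gives m(x) = 4 + 3·x (degree < 2) with m(α_i) = c_i for every i, so c is indeed a codeword.


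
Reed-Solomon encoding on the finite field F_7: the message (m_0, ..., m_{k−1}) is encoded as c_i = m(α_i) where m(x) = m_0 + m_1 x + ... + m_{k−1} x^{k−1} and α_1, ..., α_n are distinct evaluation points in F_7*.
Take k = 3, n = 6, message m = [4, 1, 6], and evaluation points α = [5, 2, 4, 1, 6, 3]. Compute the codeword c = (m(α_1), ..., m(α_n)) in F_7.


c = [5, 2, 6, 4, 2, 5]

Message polynomial: m(x) = 4 + 1·x + 6·x^2 (mod 7).
For each evaluation point α_i, compute m(α_i) mod 7:
  α_1 = 5: Horner steps 6 → 3 → 5, so m(5) = 5.
  α_2 = 2: Horner steps 6 → 6 → 2, so m(2) = 2.
  α_3 = 4: Horner steps 6 → 4 → 6, so m(4) = 6.
  α_4 = 1: Horner steps 6 → 0 → 4, so m(1) = 4.
  α_5 = 6: Horner steps 6 → 2 → 2, so m(6) = 2.
  α_6 = 3: Horner steps 6 → 5 → 5, so m(3) = 5.
Codeword c = [5, 2, 6, 4, 2, 5] ∈ F_7^6.


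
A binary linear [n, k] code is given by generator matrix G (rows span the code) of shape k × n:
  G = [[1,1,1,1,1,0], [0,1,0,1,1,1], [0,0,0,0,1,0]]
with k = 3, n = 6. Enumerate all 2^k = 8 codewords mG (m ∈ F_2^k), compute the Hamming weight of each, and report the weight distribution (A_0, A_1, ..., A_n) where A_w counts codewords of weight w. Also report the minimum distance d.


Weight distribution: A_0 = 1, A_1 = 1, A_3 = 2, A_4 = 3, A_5 = 1. Minimum distance d = 1.

Enumerate all 2^3 = 8 messages m ∈ F_2^3.
For each, compute codeword c = mG in F_2^6, then tally its weight.
  m = 000 → c = 000000, weight = 0.
  m = 100 → c = 111110, weight = 5.
  m = 010 → c = 010111, weight = 4.
  m = 110 → c = 101001, weight = 3.
  m = 001 → c = 000010, weight = 1.
  m = 101 → c = 111100, weight = 4.
  m = 011 → c = 010101, weight = 3.
  m = 111 → c = 101011, weight = 4.
Tally weights:
  weight 0: 1 codewords.
  weight 1: 1 codewords.
  weight 3: 2 codewords.
  weight 4: 3 codewords.
  weight 5: 1 codewords.
Minimum distance d = smallest w > 0 with A_w > 0 = 1.
Sanity: Σ A_w = 8 = 2^3 = 8 ✓.


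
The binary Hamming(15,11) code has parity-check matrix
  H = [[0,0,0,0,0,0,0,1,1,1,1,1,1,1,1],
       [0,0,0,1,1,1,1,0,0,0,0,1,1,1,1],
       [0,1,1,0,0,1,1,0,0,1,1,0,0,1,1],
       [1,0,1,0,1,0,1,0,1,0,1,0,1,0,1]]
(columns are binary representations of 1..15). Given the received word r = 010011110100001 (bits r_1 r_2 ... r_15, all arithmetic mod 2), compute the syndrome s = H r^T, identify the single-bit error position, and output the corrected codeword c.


s = (1, 0, 1, 1)^T, error position = 11, corrected codeword c = 010011110110001

Compute s = H r^T mod 2 one row at a time:
  s_1 = 1 + 0 + 1 + 0 + 0 + 0 + 0 + 1 = 3 ≡ 1 (mod 2).
  s_2 = 0 + 1 + 1 + 1 + 0 + 0 + 0 + 1 = 4 ≡ 0 (mod 2).
  s_3 = 1 + 0 + 1 + 1 + 1 + 0 + 0 + 1 = 5 ≡ 1 (mod 2).
  s_4 = 0 + 0 + 1 + 1 + 0 + 0 + 0 + 1 = 3 ≡ 1 (mod 2).
s = (1, 0, 1, 1)^T — this equals column 11 of H (binary 1011), so error is at position 11.
Correct: flip bit 11 of r = 010011110100001 to get c = 010011110110001.


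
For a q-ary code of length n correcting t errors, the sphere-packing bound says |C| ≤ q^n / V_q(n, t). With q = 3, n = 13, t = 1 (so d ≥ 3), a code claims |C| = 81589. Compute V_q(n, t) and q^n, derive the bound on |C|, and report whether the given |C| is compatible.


V_q(n, t) = 27, q^n = 1594323, Hamming bound = 59049, |C| = 81589 > bound (violated).

Step 1: Compute V_q(n, t) = Σ_{j=0}^1 C(n, j) (q−1)^j.
  j = 0: C(13,0)·(2)^0 = 1·1 = 1.
  j = 1: C(13,1)·(2)^1 = 13·2 = 26.
  V_q(n, t) = 1 + 26 = 27.
Step 2: q^n = 3^13 = 1594323.
Step 3: Hamming bound ⌊q^n / V_q(n,t)⌋ = ⌊1594323/27⌋ = 59049.
Step 4: Compare |C| = 81589 to 59049: violated.
The claimed |C| lies above the Hamming bound, so no 3-ary code of length 13 with d ≥ 3 can have 81589 codewords.


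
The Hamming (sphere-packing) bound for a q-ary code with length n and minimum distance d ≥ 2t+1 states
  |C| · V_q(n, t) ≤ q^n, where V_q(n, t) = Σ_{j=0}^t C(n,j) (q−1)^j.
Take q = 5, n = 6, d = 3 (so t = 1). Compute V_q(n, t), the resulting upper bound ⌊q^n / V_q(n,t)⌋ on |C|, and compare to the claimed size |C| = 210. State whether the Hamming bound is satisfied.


V_q(n, t) = 25, q^n = 15625, Hamming bound = 625, |C| = 210 ≤ bound (satisfied).

Step 1: Compute V_q(n, t) = Σ_{j=0}^1 C(n, j) (q−1)^j.
  j = 0: C(6,0)·(4)^0 = 1·1 = 1.
  j = 1: C(6,1)·(4)^1 = 6·4 = 24.
  V_q(n, t) = 1 + 24 = 25.
Step 2: q^n = 5^6 = 15625.
Step 3: Hamming bound ⌊q^n / V_q(n,t)⌋ = ⌊15625/25⌋ = 625.
Step 4: Compare |C| = 210 to 625: satisfied.
The claimed |C| lies below the Hamming bound.


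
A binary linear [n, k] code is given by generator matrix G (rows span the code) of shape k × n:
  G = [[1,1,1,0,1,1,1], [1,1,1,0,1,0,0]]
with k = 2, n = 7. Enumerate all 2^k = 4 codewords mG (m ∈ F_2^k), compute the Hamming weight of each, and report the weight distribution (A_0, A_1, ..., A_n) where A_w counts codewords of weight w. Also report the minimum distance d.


Weight distribution: A_0 = 1, A_2 = 1, A_4 = 1, A_6 = 1. Minimum distance d = 2.

Enumerate all 2^2 = 4 messages m ∈ F_2^2.
For each, compute codeword c = mG in F_2^7, then tally its weight.
  m = 00 → c = 0000000, weight = 0.
  m = 10 → c = 1110111, weight = 6.
  m = 01 → c = 1110100, weight = 4.
  m = 11 → c = 0000011, weight = 2.
Tally weights:
  weight 0: 1 codewords.
  weight 2: 1 codewords.
  weight 4: 1 codewords.
  weight 6: 1 codewords.
Minimum distance d = smallest w > 0 with A_w > 0 = 2.
Sanity: Σ A_w = 4 = 2^2 = 4 ✓.


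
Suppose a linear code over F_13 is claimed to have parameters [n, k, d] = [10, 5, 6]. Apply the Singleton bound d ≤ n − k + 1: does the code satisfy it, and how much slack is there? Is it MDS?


Singleton RHS = n − k + 1 = 6, slack = 0, bound satisfied, MDS.

Singleton bound: d ≤ n − k + 1.
Here n = 10, k = 5, so n − k + 1 = 6.
Given d = 6, check d ≤ 6: YES.
Slack = (n − k + 1) − d = 0.
The code is MDS (slack = 0).
Description: the claimed parameters are [10, 5, 6]_13; such a code would be MDS (meets Singleton bound).
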